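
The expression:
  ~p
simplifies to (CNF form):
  ~p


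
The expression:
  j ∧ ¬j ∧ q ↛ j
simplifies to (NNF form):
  False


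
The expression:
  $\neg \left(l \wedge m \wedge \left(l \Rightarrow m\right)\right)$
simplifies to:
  $\neg l \vee \neg m$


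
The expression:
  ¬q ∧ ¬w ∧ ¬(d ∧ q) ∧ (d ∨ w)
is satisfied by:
  {d: True, q: False, w: False}


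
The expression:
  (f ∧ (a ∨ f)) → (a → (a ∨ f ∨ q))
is always true.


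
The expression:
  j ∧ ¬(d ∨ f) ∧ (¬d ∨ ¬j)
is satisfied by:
  {j: True, d: False, f: False}


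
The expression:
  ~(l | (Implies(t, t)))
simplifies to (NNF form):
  False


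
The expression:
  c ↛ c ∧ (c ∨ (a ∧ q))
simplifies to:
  False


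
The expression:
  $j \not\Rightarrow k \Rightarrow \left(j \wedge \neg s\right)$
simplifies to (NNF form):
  $k \vee \neg j \vee \neg s$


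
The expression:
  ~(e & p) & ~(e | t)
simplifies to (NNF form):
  ~e & ~t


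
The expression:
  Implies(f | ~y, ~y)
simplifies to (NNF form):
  ~f | ~y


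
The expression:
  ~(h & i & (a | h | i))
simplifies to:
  ~h | ~i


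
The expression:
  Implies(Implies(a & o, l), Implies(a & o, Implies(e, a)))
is always true.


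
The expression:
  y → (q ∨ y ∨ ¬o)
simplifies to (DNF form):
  True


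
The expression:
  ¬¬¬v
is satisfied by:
  {v: False}


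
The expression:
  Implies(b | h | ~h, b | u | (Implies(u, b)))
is always true.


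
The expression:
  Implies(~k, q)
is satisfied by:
  {k: True, q: True}
  {k: True, q: False}
  {q: True, k: False}


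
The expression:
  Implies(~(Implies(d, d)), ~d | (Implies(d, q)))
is always true.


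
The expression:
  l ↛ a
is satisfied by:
  {l: True, a: False}


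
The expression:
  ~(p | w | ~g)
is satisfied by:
  {g: True, p: False, w: False}


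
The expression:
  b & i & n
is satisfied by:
  {i: True, b: True, n: True}


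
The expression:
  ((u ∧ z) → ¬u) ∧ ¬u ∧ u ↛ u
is never true.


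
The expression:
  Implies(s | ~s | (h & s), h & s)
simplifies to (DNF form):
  h & s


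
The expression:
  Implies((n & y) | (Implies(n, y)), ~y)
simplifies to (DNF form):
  ~y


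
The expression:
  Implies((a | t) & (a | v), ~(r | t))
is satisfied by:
  {v: False, t: False, a: False, r: False}
  {r: True, v: False, t: False, a: False}
  {v: True, r: False, t: False, a: False}
  {r: True, v: True, t: False, a: False}
  {a: True, r: False, v: False, t: False}
  {a: True, v: True, r: False, t: False}
  {t: True, a: False, v: False, r: False}
  {t: True, r: True, a: False, v: False}


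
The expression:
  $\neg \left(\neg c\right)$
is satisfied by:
  {c: True}


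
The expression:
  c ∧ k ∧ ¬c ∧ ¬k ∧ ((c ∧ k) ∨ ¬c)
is never true.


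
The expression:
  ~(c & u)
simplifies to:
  ~c | ~u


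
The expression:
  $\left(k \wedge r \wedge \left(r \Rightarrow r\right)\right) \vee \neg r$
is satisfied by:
  {k: True, r: False}
  {r: False, k: False}
  {r: True, k: True}


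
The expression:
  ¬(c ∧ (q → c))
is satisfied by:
  {c: False}


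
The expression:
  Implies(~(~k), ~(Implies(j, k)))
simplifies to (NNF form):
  ~k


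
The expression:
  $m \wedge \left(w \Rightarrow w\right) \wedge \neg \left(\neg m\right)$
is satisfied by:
  {m: True}


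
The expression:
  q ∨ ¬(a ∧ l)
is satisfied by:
  {q: True, l: False, a: False}
  {l: False, a: False, q: False}
  {a: True, q: True, l: False}
  {a: True, l: False, q: False}
  {q: True, l: True, a: False}
  {l: True, q: False, a: False}
  {a: True, l: True, q: True}


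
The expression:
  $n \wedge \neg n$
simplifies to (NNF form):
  $\text{False}$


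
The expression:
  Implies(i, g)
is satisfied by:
  {g: True, i: False}
  {i: False, g: False}
  {i: True, g: True}


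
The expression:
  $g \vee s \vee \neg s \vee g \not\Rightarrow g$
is always true.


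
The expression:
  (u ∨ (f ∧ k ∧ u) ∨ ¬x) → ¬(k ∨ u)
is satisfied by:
  {x: True, u: False, k: False}
  {u: False, k: False, x: False}
  {x: True, k: True, u: False}


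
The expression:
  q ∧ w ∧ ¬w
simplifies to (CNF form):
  False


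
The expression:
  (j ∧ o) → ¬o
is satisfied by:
  {o: False, j: False}
  {j: True, o: False}
  {o: True, j: False}


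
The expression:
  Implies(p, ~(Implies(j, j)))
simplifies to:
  ~p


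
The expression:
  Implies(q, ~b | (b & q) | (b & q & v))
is always true.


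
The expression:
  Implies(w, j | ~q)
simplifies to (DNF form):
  j | ~q | ~w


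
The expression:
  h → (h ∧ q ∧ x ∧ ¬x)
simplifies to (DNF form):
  ¬h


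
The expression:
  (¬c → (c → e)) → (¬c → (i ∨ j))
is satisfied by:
  {i: True, c: True, j: True}
  {i: True, c: True, j: False}
  {i: True, j: True, c: False}
  {i: True, j: False, c: False}
  {c: True, j: True, i: False}
  {c: True, j: False, i: False}
  {j: True, c: False, i: False}


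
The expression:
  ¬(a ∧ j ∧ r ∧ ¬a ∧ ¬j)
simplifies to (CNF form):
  True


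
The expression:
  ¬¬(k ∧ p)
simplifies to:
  k ∧ p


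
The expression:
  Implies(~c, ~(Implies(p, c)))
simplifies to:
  c | p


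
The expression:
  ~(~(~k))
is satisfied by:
  {k: False}


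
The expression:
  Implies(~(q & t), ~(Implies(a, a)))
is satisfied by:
  {t: True, q: True}


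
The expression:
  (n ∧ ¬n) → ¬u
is always true.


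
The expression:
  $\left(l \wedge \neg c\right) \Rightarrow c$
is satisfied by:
  {c: True, l: False}
  {l: False, c: False}
  {l: True, c: True}


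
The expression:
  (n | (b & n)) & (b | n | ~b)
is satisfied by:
  {n: True}


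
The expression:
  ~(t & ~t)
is always true.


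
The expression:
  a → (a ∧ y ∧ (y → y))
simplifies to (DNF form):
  y ∨ ¬a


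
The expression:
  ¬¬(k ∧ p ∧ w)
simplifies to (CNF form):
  k ∧ p ∧ w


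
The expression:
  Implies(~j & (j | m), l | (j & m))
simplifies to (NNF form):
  j | l | ~m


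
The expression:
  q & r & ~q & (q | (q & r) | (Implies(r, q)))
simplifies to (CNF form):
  False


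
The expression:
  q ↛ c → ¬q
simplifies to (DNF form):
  c ∨ ¬q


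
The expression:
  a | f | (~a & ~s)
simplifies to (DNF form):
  a | f | ~s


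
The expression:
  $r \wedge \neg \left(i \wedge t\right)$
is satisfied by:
  {r: True, t: False, i: False}
  {r: True, i: True, t: False}
  {r: True, t: True, i: False}


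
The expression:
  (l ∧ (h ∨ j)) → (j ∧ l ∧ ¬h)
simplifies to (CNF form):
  ¬h ∨ ¬l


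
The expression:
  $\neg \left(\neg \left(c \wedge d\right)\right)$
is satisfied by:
  {c: True, d: True}


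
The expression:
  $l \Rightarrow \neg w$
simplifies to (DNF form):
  $\neg l \vee \neg w$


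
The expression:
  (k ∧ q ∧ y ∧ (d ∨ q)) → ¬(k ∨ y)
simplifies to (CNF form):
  ¬k ∨ ¬q ∨ ¬y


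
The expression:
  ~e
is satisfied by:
  {e: False}


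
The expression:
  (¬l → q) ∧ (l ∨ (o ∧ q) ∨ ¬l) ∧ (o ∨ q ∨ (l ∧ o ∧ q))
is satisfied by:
  {q: True, l: True, o: True}
  {q: True, l: True, o: False}
  {q: True, o: True, l: False}
  {q: True, o: False, l: False}
  {l: True, o: True, q: False}


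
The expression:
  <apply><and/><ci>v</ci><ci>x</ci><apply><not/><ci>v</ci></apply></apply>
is never true.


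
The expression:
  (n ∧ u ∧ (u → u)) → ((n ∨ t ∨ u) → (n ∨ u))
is always true.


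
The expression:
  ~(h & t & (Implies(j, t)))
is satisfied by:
  {h: False, t: False}
  {t: True, h: False}
  {h: True, t: False}


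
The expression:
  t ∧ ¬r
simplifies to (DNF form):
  t ∧ ¬r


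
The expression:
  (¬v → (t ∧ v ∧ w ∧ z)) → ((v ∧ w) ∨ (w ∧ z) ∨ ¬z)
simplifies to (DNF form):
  w ∨ ¬v ∨ ¬z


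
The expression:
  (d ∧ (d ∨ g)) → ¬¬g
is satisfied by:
  {g: True, d: False}
  {d: False, g: False}
  {d: True, g: True}


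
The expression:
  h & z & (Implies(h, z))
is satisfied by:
  {h: True, z: True}


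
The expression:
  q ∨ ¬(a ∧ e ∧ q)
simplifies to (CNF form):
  True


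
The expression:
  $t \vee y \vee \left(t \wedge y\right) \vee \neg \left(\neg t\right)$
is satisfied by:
  {y: True, t: True}
  {y: True, t: False}
  {t: True, y: False}


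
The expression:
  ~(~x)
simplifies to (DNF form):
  x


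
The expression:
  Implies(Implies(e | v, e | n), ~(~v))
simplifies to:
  v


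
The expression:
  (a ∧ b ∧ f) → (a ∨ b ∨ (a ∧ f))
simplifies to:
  True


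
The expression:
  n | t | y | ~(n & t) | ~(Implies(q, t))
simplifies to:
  True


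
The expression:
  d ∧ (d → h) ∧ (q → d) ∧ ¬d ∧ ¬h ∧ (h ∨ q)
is never true.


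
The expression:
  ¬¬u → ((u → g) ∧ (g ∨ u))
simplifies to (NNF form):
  g ∨ ¬u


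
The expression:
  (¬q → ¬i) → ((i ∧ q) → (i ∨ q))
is always true.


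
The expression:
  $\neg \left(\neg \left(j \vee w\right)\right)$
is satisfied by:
  {w: True, j: True}
  {w: True, j: False}
  {j: True, w: False}


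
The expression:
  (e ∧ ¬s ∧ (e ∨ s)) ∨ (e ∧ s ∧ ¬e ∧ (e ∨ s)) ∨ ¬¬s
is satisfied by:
  {e: True, s: True}
  {e: True, s: False}
  {s: True, e: False}


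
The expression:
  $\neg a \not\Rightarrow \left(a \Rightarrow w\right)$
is never true.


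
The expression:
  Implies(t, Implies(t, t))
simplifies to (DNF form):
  True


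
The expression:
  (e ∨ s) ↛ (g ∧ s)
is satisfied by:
  {e: True, g: False, s: False}
  {s: True, e: True, g: False}
  {s: True, e: False, g: False}
  {g: True, e: True, s: False}


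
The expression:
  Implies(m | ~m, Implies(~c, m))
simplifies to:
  c | m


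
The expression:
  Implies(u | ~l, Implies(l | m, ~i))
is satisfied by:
  {u: False, m: False, i: False, l: False}
  {l: True, u: False, m: False, i: False}
  {m: True, l: False, u: False, i: False}
  {l: True, m: True, u: False, i: False}
  {u: True, l: False, m: False, i: False}
  {l: True, u: True, m: False, i: False}
  {m: True, u: True, l: False, i: False}
  {l: True, m: True, u: True, i: False}
  {i: True, l: False, u: False, m: False}
  {i: True, l: True, u: False, m: False}
  {i: True, l: True, m: True, u: False}
  {i: True, u: True, l: False, m: False}


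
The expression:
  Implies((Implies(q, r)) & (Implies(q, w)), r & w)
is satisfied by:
  {q: True, w: True, r: True}
  {q: True, w: True, r: False}
  {q: True, r: True, w: False}
  {q: True, r: False, w: False}
  {w: True, r: True, q: False}


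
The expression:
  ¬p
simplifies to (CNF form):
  ¬p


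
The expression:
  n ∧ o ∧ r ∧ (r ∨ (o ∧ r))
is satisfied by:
  {r: True, o: True, n: True}


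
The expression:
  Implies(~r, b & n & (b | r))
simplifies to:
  r | (b & n)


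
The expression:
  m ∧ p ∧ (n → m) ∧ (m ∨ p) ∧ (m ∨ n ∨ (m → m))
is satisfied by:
  {m: True, p: True}


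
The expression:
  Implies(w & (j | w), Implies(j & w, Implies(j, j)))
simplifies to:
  True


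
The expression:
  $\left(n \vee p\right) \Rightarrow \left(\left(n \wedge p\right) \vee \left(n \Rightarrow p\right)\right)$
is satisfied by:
  {p: True, n: False}
  {n: False, p: False}
  {n: True, p: True}


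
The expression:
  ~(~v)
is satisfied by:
  {v: True}


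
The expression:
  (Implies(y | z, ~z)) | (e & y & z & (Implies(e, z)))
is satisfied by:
  {y: True, e: True, z: False}
  {y: True, e: False, z: False}
  {e: True, y: False, z: False}
  {y: False, e: False, z: False}
  {y: True, z: True, e: True}


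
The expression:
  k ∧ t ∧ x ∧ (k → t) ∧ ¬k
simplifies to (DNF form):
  False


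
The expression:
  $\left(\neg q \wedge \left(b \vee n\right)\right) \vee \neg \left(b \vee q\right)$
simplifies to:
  $\neg q$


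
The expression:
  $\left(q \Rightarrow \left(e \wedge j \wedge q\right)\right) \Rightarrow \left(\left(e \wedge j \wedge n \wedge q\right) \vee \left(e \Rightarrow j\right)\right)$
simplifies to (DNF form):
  $j \vee q \vee \neg e$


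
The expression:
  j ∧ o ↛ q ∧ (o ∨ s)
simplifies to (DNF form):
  j ∧ o ∧ ¬q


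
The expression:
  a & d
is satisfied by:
  {a: True, d: True}


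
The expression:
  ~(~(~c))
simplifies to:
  ~c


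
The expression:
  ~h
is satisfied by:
  {h: False}


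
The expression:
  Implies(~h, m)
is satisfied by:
  {m: True, h: True}
  {m: True, h: False}
  {h: True, m: False}


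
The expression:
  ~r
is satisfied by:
  {r: False}


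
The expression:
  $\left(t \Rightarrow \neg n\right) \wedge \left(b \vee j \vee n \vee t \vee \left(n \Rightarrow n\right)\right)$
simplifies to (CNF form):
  $\neg n \vee \neg t$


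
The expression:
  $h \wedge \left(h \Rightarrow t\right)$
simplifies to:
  $h \wedge t$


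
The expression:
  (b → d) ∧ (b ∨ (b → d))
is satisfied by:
  {d: True, b: False}
  {b: False, d: False}
  {b: True, d: True}


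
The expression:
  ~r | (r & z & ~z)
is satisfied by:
  {r: False}


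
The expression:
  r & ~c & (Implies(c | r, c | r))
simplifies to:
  r & ~c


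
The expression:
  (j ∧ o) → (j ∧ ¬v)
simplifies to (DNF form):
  ¬j ∨ ¬o ∨ ¬v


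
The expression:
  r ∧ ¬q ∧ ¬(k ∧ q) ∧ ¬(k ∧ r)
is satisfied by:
  {r: True, q: False, k: False}


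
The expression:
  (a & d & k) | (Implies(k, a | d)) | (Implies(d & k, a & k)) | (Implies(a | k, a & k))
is always true.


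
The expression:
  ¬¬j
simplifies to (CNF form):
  j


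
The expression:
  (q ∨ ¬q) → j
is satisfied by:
  {j: True}


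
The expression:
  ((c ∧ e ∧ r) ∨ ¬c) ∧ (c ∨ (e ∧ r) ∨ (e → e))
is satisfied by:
  {e: True, r: True, c: False}
  {e: True, r: False, c: False}
  {r: True, e: False, c: False}
  {e: False, r: False, c: False}
  {e: True, c: True, r: True}


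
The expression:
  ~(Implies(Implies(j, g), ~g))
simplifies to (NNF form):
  g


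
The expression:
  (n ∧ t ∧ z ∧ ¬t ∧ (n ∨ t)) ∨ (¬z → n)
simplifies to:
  n ∨ z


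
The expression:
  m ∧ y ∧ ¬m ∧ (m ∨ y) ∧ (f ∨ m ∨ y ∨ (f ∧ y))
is never true.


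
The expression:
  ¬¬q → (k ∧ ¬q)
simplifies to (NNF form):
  ¬q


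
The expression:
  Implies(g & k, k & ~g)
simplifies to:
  ~g | ~k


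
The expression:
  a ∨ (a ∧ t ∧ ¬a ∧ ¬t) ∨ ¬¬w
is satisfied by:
  {a: True, w: True}
  {a: True, w: False}
  {w: True, a: False}


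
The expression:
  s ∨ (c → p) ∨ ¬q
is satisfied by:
  {p: True, s: True, q: False, c: False}
  {p: True, s: False, q: False, c: False}
  {s: True, p: False, q: False, c: False}
  {p: False, s: False, q: False, c: False}
  {c: True, p: True, s: True, q: False}
  {c: True, p: True, s: False, q: False}
  {c: True, s: True, p: False, q: False}
  {c: True, s: False, p: False, q: False}
  {p: True, q: True, s: True, c: False}
  {p: True, q: True, s: False, c: False}
  {q: True, s: True, p: False, c: False}
  {q: True, p: False, s: False, c: False}
  {c: True, q: True, p: True, s: True}
  {c: True, q: True, p: True, s: False}
  {c: True, q: True, s: True, p: False}


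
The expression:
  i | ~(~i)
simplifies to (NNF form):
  i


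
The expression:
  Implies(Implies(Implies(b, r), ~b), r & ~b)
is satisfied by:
  {r: True}


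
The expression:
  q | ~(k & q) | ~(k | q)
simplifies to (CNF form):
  True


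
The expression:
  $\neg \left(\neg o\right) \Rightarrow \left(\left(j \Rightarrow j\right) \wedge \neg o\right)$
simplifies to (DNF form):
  $\neg o$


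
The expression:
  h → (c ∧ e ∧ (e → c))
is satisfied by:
  {c: True, e: True, h: False}
  {c: True, e: False, h: False}
  {e: True, c: False, h: False}
  {c: False, e: False, h: False}
  {c: True, h: True, e: True}


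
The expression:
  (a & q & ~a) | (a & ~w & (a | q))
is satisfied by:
  {a: True, w: False}


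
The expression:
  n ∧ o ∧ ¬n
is never true.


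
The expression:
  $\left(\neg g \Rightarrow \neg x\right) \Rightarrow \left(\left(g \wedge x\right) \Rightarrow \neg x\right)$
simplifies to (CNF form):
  $\neg g \vee \neg x$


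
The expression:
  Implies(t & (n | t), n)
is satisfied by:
  {n: True, t: False}
  {t: False, n: False}
  {t: True, n: True}


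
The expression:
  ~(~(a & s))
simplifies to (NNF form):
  a & s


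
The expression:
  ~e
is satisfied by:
  {e: False}


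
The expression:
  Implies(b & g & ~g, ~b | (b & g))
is always true.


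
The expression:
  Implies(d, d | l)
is always true.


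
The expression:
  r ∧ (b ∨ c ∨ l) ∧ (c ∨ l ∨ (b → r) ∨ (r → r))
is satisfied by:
  {r: True, b: True, l: True, c: True}
  {r: True, b: True, l: True, c: False}
  {r: True, b: True, c: True, l: False}
  {r: True, b: True, c: False, l: False}
  {r: True, l: True, c: True, b: False}
  {r: True, l: True, c: False, b: False}
  {r: True, l: False, c: True, b: False}


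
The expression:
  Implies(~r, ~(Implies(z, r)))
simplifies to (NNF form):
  r | z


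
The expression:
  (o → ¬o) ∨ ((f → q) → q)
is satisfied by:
  {q: True, f: True, o: False}
  {q: True, f: False, o: False}
  {f: True, q: False, o: False}
  {q: False, f: False, o: False}
  {q: True, o: True, f: True}
  {q: True, o: True, f: False}
  {o: True, f: True, q: False}


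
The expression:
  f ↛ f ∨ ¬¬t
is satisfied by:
  {t: True}


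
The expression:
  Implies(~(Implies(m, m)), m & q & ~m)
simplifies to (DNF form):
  True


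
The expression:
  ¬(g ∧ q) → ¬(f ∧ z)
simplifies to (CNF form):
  (g ∨ ¬f ∨ ¬z) ∧ (q ∨ ¬f ∨ ¬z)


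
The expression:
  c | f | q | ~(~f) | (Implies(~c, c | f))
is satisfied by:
  {q: True, c: True, f: True}
  {q: True, c: True, f: False}
  {q: True, f: True, c: False}
  {q: True, f: False, c: False}
  {c: True, f: True, q: False}
  {c: True, f: False, q: False}
  {f: True, c: False, q: False}


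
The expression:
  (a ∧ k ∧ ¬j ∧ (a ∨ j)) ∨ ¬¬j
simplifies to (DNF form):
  j ∨ (a ∧ k)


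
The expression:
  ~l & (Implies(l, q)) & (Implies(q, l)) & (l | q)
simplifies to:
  False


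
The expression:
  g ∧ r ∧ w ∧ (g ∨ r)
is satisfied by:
  {r: True, w: True, g: True}


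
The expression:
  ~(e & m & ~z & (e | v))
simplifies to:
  z | ~e | ~m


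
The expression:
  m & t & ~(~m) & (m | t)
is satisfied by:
  {t: True, m: True}


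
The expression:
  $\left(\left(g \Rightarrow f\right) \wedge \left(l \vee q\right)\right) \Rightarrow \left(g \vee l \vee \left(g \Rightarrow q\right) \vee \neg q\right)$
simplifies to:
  $\text{True}$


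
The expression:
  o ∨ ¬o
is always true.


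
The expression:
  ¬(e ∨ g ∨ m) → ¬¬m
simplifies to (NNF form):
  e ∨ g ∨ m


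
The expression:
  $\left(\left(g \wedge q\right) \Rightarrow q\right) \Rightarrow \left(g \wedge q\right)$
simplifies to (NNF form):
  $g \wedge q$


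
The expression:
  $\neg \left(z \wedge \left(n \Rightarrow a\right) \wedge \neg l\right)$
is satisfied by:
  {n: True, l: True, a: False, z: False}
  {l: True, n: False, a: False, z: False}
  {n: True, l: True, a: True, z: False}
  {l: True, a: True, n: False, z: False}
  {n: True, a: False, l: False, z: False}
  {n: False, a: False, l: False, z: False}
  {n: True, a: True, l: False, z: False}
  {a: True, n: False, l: False, z: False}
  {z: True, n: True, l: True, a: False}
  {z: True, l: True, n: False, a: False}
  {z: True, n: True, l: True, a: True}
  {z: True, l: True, a: True, n: False}
  {z: True, n: True, a: False, l: False}


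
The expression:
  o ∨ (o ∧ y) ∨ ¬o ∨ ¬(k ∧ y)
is always true.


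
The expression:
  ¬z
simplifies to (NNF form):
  ¬z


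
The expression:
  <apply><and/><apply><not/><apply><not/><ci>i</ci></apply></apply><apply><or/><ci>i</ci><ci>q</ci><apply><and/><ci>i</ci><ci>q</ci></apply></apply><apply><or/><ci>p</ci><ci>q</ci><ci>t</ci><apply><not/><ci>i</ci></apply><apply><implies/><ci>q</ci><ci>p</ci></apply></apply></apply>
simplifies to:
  <ci>i</ci>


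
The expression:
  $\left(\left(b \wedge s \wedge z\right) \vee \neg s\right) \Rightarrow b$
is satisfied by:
  {b: True, s: True}
  {b: True, s: False}
  {s: True, b: False}


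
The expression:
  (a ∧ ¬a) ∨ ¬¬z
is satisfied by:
  {z: True}


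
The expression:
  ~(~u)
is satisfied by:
  {u: True}


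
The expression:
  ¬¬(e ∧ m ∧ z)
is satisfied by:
  {z: True, m: True, e: True}


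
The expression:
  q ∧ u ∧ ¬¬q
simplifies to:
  q ∧ u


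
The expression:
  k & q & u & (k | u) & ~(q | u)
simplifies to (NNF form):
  False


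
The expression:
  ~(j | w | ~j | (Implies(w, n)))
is never true.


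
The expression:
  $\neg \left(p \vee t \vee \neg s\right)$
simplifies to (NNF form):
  $s \wedge \neg p \wedge \neg t$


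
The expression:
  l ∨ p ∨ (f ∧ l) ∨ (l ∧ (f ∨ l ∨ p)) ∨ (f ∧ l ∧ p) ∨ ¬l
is always true.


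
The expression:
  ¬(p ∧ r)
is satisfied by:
  {p: False, r: False}
  {r: True, p: False}
  {p: True, r: False}


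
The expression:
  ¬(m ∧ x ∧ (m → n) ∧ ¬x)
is always true.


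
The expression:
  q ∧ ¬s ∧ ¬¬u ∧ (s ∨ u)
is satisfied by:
  {u: True, q: True, s: False}


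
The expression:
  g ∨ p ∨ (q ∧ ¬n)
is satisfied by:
  {q: True, g: True, p: True, n: False}
  {g: True, p: True, n: False, q: False}
  {q: True, g: True, p: True, n: True}
  {g: True, p: True, n: True, q: False}
  {g: True, q: True, n: False, p: False}
  {g: True, n: False, p: False, q: False}
  {g: True, q: True, n: True, p: False}
  {g: True, n: True, p: False, q: False}
  {q: True, p: True, n: False, g: False}
  {p: True, q: False, n: False, g: False}
  {q: True, p: True, n: True, g: False}
  {p: True, n: True, q: False, g: False}
  {q: True, n: False, p: False, g: False}


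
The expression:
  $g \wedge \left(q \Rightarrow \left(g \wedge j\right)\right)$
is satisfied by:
  {j: True, g: True, q: False}
  {g: True, q: False, j: False}
  {q: True, j: True, g: True}


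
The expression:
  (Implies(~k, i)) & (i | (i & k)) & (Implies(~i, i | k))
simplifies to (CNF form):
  i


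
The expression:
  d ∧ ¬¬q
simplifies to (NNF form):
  d ∧ q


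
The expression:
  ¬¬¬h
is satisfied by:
  {h: False}


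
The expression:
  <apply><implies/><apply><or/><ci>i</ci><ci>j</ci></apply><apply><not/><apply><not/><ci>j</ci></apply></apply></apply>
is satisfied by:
  {j: True, i: False}
  {i: False, j: False}
  {i: True, j: True}


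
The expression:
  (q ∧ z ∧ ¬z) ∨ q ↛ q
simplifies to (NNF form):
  False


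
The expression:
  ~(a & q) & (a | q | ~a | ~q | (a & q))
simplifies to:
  ~a | ~q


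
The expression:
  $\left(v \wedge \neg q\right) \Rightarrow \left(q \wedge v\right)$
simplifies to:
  $q \vee \neg v$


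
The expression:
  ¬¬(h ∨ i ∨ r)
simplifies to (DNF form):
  h ∨ i ∨ r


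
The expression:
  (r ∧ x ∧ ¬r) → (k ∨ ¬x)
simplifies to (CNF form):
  True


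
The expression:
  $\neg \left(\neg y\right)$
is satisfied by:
  {y: True}


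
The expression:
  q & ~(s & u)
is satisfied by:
  {q: True, s: False, u: False}
  {u: True, q: True, s: False}
  {s: True, q: True, u: False}


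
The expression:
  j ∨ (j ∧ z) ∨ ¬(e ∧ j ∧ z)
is always true.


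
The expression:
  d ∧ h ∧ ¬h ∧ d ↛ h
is never true.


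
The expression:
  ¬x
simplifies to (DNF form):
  ¬x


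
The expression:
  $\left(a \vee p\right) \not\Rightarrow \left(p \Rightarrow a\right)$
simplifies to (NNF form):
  $p \wedge \neg a$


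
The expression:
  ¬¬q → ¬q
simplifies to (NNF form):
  ¬q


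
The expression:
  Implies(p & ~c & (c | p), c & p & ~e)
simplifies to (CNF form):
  c | ~p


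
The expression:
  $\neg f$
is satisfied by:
  {f: False}


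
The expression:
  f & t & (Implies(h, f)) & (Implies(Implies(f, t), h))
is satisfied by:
  {t: True, h: True, f: True}


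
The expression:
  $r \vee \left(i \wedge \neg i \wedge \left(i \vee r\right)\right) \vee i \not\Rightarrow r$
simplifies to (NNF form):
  $i \vee r$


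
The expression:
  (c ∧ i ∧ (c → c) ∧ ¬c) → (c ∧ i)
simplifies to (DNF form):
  True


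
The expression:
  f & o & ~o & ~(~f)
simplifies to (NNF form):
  False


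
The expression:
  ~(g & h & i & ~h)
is always true.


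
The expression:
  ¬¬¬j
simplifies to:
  ¬j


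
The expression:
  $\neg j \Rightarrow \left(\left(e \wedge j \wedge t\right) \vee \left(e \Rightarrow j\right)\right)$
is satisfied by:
  {j: True, e: False}
  {e: False, j: False}
  {e: True, j: True}


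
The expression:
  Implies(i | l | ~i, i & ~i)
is never true.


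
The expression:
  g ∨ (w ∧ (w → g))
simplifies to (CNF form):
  g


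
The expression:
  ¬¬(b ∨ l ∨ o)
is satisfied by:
  {b: True, o: True, l: True}
  {b: True, o: True, l: False}
  {b: True, l: True, o: False}
  {b: True, l: False, o: False}
  {o: True, l: True, b: False}
  {o: True, l: False, b: False}
  {l: True, o: False, b: False}


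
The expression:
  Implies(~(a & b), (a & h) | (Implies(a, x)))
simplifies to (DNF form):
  b | h | x | ~a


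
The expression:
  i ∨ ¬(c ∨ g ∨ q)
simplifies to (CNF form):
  (i ∨ ¬c) ∧ (i ∨ ¬g) ∧ (i ∨ ¬q)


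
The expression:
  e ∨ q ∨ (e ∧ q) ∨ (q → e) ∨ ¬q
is always true.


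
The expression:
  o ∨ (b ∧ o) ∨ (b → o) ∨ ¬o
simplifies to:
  True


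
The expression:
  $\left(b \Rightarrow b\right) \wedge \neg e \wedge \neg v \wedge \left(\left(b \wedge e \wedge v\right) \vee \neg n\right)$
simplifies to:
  $\neg e \wedge \neg n \wedge \neg v$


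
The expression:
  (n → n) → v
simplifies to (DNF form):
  v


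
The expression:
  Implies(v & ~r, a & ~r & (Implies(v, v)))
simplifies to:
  a | r | ~v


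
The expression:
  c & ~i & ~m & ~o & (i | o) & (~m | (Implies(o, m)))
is never true.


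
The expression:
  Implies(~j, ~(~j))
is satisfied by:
  {j: True}


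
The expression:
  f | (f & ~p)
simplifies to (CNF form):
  f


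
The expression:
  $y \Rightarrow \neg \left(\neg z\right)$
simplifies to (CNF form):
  $z \vee \neg y$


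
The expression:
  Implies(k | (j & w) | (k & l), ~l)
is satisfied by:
  {k: False, l: False, w: False, j: False}
  {j: True, k: False, l: False, w: False}
  {w: True, k: False, l: False, j: False}
  {j: True, w: True, k: False, l: False}
  {k: True, j: False, l: False, w: False}
  {j: True, k: True, l: False, w: False}
  {w: True, k: True, j: False, l: False}
  {j: True, w: True, k: True, l: False}
  {l: True, w: False, k: False, j: False}
  {l: True, j: True, w: False, k: False}
  {l: True, w: True, j: False, k: False}


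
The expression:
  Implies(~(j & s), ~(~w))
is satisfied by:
  {w: True, s: True, j: True}
  {w: True, s: True, j: False}
  {w: True, j: True, s: False}
  {w: True, j: False, s: False}
  {s: True, j: True, w: False}


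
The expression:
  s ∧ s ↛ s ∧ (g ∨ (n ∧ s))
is never true.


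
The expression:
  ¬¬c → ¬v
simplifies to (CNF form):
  ¬c ∨ ¬v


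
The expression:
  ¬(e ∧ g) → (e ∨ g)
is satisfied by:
  {e: True, g: True}
  {e: True, g: False}
  {g: True, e: False}


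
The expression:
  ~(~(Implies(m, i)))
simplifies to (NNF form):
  i | ~m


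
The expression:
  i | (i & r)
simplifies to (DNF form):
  i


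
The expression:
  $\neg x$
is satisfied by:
  {x: False}


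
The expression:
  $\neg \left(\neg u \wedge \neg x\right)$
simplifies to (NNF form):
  $u \vee x$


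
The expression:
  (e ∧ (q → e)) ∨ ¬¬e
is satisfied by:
  {e: True}


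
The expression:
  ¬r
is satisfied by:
  {r: False}


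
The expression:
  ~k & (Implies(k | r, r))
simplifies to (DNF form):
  ~k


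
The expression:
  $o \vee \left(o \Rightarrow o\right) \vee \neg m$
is always true.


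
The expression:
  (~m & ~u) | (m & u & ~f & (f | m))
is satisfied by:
  {m: False, u: False, f: False}
  {f: True, m: False, u: False}
  {u: True, m: True, f: False}


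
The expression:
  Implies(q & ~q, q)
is always true.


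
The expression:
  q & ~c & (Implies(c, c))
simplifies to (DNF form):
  q & ~c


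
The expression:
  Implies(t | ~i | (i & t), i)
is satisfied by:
  {i: True}


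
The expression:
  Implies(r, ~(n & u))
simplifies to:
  ~n | ~r | ~u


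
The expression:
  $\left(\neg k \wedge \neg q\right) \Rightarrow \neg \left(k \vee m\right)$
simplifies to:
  $k \vee q \vee \neg m$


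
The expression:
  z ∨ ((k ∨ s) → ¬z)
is always true.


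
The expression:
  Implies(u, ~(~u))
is always true.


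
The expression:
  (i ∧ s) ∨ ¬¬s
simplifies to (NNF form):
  s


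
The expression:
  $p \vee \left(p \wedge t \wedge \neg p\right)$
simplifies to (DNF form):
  $p$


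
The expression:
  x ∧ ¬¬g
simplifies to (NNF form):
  g ∧ x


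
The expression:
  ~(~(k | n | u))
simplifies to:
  k | n | u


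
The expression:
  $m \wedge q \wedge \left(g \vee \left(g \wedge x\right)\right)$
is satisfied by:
  {m: True, g: True, q: True}


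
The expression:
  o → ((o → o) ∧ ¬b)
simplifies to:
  ¬b ∨ ¬o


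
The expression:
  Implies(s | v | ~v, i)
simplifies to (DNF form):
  i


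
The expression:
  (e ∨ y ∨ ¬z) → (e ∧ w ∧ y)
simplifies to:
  (e ∨ z) ∧ (e ∨ ¬y) ∧ (w ∨ ¬y) ∧ (y ∨ ¬e)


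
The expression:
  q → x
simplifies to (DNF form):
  x ∨ ¬q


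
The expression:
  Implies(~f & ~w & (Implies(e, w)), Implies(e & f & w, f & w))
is always true.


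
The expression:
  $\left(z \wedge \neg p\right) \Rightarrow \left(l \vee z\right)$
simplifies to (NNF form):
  $\text{True}$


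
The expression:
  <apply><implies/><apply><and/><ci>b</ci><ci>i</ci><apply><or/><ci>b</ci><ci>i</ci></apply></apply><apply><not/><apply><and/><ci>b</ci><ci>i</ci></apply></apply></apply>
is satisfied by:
  {b: False, i: False}
  {i: True, b: False}
  {b: True, i: False}


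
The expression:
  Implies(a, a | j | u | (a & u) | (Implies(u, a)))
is always true.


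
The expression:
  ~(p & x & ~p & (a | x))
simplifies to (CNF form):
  True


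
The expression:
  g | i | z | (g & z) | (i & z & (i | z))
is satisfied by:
  {i: True, z: True, g: True}
  {i: True, z: True, g: False}
  {i: True, g: True, z: False}
  {i: True, g: False, z: False}
  {z: True, g: True, i: False}
  {z: True, g: False, i: False}
  {g: True, z: False, i: False}


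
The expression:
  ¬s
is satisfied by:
  {s: False}


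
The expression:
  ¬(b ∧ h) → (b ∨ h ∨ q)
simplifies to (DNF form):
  b ∨ h ∨ q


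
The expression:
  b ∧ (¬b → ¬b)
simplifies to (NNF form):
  b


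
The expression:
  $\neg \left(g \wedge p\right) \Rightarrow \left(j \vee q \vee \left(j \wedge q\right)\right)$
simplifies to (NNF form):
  $j \vee q \vee \left(g \wedge p\right)$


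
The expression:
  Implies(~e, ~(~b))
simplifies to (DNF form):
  b | e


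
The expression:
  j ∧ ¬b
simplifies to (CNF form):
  j ∧ ¬b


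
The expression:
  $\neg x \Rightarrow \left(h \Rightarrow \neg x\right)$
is always true.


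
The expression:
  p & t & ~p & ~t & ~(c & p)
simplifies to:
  False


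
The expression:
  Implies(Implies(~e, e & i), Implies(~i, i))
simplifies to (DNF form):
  i | ~e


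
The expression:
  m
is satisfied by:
  {m: True}


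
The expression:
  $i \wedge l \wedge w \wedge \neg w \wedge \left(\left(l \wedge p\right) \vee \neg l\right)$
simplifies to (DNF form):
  $\text{False}$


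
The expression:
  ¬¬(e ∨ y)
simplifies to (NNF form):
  e ∨ y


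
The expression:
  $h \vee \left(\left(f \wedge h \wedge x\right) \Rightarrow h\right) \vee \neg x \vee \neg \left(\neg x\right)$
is always true.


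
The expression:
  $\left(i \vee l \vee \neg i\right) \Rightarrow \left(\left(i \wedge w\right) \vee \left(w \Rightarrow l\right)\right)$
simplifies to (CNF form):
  $i \vee l \vee \neg w$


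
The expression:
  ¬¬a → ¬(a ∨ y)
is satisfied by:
  {a: False}


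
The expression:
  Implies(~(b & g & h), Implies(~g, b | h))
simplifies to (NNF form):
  b | g | h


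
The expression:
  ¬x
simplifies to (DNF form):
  ¬x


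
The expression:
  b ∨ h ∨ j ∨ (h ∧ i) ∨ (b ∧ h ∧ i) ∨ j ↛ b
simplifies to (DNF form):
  b ∨ h ∨ j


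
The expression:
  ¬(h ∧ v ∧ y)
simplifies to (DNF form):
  ¬h ∨ ¬v ∨ ¬y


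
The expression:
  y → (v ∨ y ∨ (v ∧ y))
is always true.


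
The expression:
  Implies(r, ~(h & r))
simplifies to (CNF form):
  ~h | ~r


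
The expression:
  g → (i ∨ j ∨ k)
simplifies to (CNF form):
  i ∨ j ∨ k ∨ ¬g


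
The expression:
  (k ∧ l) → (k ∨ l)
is always true.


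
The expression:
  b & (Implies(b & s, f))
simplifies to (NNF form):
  b & (f | ~s)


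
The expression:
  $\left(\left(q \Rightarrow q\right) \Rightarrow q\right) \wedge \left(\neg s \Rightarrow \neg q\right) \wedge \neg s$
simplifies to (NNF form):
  $\text{False}$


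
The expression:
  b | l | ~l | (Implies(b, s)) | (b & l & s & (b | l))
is always true.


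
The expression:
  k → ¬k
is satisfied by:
  {k: False}


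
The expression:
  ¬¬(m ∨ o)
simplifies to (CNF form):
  m ∨ o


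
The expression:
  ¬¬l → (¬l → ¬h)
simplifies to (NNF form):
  True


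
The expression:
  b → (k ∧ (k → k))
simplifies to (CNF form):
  k ∨ ¬b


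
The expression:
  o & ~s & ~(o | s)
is never true.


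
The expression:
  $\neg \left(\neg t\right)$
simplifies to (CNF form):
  $t$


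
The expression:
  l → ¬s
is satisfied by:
  {l: False, s: False}
  {s: True, l: False}
  {l: True, s: False}


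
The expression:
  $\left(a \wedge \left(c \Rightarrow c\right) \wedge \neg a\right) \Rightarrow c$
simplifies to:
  $\text{True}$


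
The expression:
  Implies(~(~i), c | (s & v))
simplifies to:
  c | ~i | (s & v)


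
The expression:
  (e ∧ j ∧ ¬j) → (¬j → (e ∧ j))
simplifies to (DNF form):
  True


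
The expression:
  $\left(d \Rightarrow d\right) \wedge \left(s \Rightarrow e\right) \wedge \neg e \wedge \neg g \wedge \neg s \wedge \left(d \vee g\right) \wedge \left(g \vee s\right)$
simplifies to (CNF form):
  $\text{False}$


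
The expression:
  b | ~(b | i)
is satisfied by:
  {b: True, i: False}
  {i: False, b: False}
  {i: True, b: True}


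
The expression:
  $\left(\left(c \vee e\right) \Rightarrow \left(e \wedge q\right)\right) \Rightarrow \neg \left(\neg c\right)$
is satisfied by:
  {c: True, e: True, q: False}
  {c: True, q: False, e: False}
  {c: True, e: True, q: True}
  {c: True, q: True, e: False}
  {e: True, q: False, c: False}


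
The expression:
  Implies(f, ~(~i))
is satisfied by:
  {i: True, f: False}
  {f: False, i: False}
  {f: True, i: True}


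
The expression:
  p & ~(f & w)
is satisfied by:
  {p: True, w: False, f: False}
  {p: True, f: True, w: False}
  {p: True, w: True, f: False}


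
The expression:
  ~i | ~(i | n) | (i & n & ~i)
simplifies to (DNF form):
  ~i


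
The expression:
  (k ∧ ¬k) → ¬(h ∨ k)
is always true.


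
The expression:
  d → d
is always true.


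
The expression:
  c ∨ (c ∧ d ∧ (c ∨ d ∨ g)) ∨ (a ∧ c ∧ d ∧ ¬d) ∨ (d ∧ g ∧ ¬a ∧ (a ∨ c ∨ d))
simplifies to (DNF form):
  c ∨ (d ∧ g ∧ ¬a)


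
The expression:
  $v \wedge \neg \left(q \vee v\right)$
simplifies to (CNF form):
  $\text{False}$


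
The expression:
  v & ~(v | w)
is never true.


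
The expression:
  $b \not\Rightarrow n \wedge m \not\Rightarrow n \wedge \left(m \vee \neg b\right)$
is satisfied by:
  {m: True, b: True, n: False}


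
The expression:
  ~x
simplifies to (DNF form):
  ~x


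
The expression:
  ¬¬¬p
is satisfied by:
  {p: False}


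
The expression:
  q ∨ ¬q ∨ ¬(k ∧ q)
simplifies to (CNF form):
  True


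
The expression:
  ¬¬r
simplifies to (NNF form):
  r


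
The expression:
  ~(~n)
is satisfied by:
  {n: True}


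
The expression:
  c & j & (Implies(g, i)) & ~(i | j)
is never true.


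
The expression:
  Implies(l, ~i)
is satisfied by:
  {l: False, i: False}
  {i: True, l: False}
  {l: True, i: False}


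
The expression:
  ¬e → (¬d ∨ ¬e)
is always true.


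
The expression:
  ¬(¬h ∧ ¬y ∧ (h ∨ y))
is always true.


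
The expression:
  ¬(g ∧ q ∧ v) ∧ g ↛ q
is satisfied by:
  {g: True, q: False}


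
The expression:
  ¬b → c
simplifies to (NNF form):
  b ∨ c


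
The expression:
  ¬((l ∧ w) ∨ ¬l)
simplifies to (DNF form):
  l ∧ ¬w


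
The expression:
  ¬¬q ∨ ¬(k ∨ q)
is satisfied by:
  {q: True, k: False}
  {k: False, q: False}
  {k: True, q: True}


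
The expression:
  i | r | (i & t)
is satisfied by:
  {i: True, r: True}
  {i: True, r: False}
  {r: True, i: False}


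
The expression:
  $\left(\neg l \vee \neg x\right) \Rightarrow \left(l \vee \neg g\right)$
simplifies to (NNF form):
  $l \vee \neg g$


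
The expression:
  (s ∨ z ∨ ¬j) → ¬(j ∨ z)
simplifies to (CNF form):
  ¬z ∧ (¬j ∨ ¬s)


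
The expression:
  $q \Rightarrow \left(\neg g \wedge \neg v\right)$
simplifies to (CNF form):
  $\left(\neg g \vee \neg q\right) \wedge \left(\neg q \vee \neg v\right)$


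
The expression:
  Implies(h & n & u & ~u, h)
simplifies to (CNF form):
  True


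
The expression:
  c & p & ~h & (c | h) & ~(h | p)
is never true.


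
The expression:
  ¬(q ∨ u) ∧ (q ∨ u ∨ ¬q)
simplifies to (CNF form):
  ¬q ∧ ¬u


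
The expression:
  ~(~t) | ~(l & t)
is always true.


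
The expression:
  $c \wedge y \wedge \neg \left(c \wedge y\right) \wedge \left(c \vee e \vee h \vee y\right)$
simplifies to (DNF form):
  $\text{False}$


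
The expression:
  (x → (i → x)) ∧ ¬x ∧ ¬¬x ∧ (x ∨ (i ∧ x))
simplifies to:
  False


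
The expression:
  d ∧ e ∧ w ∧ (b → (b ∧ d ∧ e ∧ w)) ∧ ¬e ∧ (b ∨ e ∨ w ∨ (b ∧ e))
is never true.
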